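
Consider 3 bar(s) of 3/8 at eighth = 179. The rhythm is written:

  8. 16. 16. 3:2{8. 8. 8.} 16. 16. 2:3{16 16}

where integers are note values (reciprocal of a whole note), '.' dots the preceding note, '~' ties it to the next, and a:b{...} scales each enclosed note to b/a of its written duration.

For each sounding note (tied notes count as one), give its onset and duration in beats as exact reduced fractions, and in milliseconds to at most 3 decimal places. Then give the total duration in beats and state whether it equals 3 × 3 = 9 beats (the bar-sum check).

1) 0.0ms=0b +502.793ms=3/2b
2) 502.793ms=3/2b +251.397ms=3/4b
3) 754.19ms=9/4b +251.397ms=3/4b
4) 1005.587ms=3b +335.196ms=1b
5) 1340.782ms=4b +335.196ms=1b
6) 1675.978ms=5b +335.196ms=1b
7) 2011.173ms=6b +251.397ms=3/4b
8) 2262.57ms=27/4b +251.397ms=3/4b
9) 2513.966ms=15/2b +251.397ms=3/4b
10) 2765.363ms=33/4b +251.397ms=3/4b
Σ=9b of 9 (179bpm 3/8) — PASS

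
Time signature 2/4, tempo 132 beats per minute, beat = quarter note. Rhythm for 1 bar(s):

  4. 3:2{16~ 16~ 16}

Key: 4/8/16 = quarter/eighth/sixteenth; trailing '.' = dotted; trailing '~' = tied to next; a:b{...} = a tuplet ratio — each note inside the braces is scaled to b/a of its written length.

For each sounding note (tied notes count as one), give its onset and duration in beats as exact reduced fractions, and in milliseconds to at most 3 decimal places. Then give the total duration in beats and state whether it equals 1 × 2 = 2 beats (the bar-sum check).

1) 0.0ms=0b +681.818ms=3/2b
2) 681.818ms=3/2b +227.273ms=1/2b
Σ=2b of 2 (132bpm 2/4) — PASS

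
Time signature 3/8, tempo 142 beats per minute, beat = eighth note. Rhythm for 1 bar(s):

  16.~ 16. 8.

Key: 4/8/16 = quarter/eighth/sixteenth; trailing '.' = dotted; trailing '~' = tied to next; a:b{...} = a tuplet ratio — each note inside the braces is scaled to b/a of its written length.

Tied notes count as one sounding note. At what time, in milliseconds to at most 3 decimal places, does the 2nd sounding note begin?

note 2 onset = 3/2b = 633.803ms

1. 0.0ms @ 0 + 633.803ms (3/2)
2. 633.803ms @ 3/2 + 633.803ms (3/2)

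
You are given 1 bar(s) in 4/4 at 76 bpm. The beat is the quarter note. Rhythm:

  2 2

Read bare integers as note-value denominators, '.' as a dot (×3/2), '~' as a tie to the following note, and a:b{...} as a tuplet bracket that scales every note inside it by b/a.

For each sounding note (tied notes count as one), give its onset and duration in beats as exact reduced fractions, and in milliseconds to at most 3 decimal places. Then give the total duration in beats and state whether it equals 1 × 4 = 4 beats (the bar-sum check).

1) 0.0ms=0b +1578.947ms=2b
2) 1578.947ms=2b +1578.947ms=2b
Σ=4b of 4 (76bpm 4/4) — PASS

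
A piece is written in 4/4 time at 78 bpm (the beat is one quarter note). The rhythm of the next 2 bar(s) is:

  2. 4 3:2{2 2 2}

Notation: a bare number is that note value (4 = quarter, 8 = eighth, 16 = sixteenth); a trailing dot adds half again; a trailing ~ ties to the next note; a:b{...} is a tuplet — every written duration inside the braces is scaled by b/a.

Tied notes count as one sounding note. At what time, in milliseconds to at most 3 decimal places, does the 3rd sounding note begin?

1. 0.0ms @ 0 + 2307.692ms (3)
2. 2307.692ms @ 3 + 769.231ms (1)
3. 3076.923ms @ 4 + 1025.641ms (4/3)
4. 4102.564ms @ 16/3 + 1025.641ms (4/3)
5. 5128.205ms @ 20/3 + 1025.641ms (4/3)

note 3 onset = 4b = 3076.923ms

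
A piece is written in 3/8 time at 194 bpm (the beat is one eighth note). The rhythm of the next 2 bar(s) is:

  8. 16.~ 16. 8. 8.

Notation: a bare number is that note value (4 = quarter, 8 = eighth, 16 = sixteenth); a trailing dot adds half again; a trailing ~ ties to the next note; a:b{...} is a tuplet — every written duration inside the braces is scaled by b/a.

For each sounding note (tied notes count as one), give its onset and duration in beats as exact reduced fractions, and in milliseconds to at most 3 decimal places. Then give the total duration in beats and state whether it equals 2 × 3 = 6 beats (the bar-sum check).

1) 0.0ms=0b +463.918ms=3/2b
2) 463.918ms=3/2b +463.918ms=3/2b
3) 927.835ms=3b +463.918ms=3/2b
4) 1391.753ms=9/2b +463.918ms=3/2b
Σ=6b of 6 (194bpm 3/8) — PASS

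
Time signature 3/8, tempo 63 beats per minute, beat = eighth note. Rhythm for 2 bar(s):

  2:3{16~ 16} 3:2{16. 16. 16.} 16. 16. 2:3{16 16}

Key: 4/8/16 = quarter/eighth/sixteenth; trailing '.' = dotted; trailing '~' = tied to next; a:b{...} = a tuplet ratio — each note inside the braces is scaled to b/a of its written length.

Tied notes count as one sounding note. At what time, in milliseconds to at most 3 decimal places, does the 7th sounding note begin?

1. 0.0ms @ 0 + 1428.571ms (3/2)
2. 1428.571ms @ 3/2 + 476.19ms (1/2)
3. 1904.762ms @ 2 + 476.19ms (1/2)
4. 2380.952ms @ 5/2 + 476.19ms (1/2)
5. 2857.143ms @ 3 + 714.286ms (3/4)
6. 3571.429ms @ 15/4 + 714.286ms (3/4)
7. 4285.714ms @ 9/2 + 714.286ms (3/4)
8. 5000.0ms @ 21/4 + 714.286ms (3/4)

note 7 onset = 9/2b = 4285.714ms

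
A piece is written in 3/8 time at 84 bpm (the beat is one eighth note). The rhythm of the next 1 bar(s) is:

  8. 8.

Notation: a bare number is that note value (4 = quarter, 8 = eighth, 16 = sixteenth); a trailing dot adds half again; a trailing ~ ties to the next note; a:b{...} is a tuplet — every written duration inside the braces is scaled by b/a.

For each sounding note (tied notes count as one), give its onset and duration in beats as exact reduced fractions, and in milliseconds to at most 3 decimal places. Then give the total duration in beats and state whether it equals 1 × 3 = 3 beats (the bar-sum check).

1) 0.0ms=0b +1071.429ms=3/2b
2) 1071.429ms=3/2b +1071.429ms=3/2b
Σ=3b of 3 (84bpm 3/8) — PASS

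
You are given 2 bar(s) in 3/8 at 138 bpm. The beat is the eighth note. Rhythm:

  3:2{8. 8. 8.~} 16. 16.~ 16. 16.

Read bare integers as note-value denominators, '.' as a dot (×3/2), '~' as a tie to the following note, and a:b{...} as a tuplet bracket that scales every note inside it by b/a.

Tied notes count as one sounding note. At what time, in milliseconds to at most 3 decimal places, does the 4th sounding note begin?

1. 0.0ms @ 0 + 434.783ms (1)
2. 434.783ms @ 1 + 434.783ms (1)
3. 869.565ms @ 2 + 760.87ms (7/4)
4. 1630.435ms @ 15/4 + 652.174ms (3/2)
5. 2282.609ms @ 21/4 + 326.087ms (3/4)

note 4 onset = 15/4b = 1630.435ms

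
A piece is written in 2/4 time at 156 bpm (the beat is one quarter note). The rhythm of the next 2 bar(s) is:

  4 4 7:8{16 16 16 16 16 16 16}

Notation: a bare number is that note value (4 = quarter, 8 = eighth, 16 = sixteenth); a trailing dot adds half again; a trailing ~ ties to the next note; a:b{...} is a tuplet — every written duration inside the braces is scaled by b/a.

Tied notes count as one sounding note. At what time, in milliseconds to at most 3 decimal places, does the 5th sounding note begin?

note 5 onset = 18/7b = 989.011ms

1. 0.0ms @ 0 + 384.615ms (1)
2. 384.615ms @ 1 + 384.615ms (1)
3. 769.231ms @ 2 + 109.89ms (2/7)
4. 879.121ms @ 16/7 + 109.89ms (2/7)
5. 989.011ms @ 18/7 + 109.89ms (2/7)
6. 1098.901ms @ 20/7 + 109.89ms (2/7)
7. 1208.791ms @ 22/7 + 109.89ms (2/7)
8. 1318.681ms @ 24/7 + 109.89ms (2/7)
9. 1428.571ms @ 26/7 + 109.89ms (2/7)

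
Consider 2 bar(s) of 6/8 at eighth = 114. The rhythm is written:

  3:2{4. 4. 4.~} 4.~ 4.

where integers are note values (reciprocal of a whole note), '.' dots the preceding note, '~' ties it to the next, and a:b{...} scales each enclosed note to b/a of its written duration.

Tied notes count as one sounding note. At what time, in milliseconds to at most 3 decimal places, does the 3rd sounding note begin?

note 3 onset = 4b = 2105.263ms

1. 0.0ms @ 0 + 1052.632ms (2)
2. 1052.632ms @ 2 + 1052.632ms (2)
3. 2105.263ms @ 4 + 4210.526ms (8)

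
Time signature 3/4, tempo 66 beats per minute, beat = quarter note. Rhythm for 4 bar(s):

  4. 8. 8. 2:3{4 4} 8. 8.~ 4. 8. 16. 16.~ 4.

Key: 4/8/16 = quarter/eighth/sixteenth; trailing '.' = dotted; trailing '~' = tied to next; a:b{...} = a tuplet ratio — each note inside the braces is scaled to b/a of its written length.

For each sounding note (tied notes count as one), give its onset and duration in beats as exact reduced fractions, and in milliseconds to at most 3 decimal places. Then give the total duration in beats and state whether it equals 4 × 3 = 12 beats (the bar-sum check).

1) 0.0ms=0b +1363.636ms=3/2b
2) 1363.636ms=3/2b +681.818ms=3/4b
3) 2045.455ms=9/4b +681.818ms=3/4b
4) 2727.273ms=3b +1363.636ms=3/2b
5) 4090.909ms=9/2b +1363.636ms=3/2b
6) 5454.545ms=6b +681.818ms=3/4b
7) 6136.364ms=27/4b +2045.455ms=9/4b
8) 8181.818ms=9b +681.818ms=3/4b
9) 8863.636ms=39/4b +340.909ms=3/8b
10) 9204.545ms=81/8b +1704.545ms=15/8b
Σ=12b of 12 (66bpm 3/4) — PASS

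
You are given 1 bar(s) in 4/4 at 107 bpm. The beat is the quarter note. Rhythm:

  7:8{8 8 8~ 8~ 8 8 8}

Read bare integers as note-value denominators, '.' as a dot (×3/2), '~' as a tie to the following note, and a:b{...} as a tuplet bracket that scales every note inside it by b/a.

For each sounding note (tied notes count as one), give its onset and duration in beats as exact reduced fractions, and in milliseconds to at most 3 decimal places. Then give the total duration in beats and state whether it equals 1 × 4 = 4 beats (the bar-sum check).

1) 0.0ms=0b +320.427ms=4/7b
2) 320.427ms=4/7b +320.427ms=4/7b
3) 640.854ms=8/7b +961.282ms=12/7b
4) 1602.136ms=20/7b +320.427ms=4/7b
5) 1922.563ms=24/7b +320.427ms=4/7b
Σ=4b of 4 (107bpm 4/4) — PASS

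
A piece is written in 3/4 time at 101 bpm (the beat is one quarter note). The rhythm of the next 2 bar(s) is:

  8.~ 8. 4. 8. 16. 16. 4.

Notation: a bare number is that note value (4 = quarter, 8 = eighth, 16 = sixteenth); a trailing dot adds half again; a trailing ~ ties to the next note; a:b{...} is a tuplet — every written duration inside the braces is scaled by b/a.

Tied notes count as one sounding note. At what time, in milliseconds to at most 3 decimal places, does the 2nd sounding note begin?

note 2 onset = 3/2b = 891.089ms

1. 0.0ms @ 0 + 891.089ms (3/2)
2. 891.089ms @ 3/2 + 891.089ms (3/2)
3. 1782.178ms @ 3 + 445.545ms (3/4)
4. 2227.723ms @ 15/4 + 222.772ms (3/8)
5. 2450.495ms @ 33/8 + 222.772ms (3/8)
6. 2673.267ms @ 9/2 + 891.089ms (3/2)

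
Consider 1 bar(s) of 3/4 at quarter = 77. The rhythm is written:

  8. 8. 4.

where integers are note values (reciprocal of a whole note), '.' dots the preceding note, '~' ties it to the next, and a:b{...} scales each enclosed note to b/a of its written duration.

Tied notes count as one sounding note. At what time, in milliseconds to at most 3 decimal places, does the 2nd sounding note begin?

note 2 onset = 3/4b = 584.416ms

1. 0.0ms @ 0 + 584.416ms (3/4)
2. 584.416ms @ 3/4 + 584.416ms (3/4)
3. 1168.831ms @ 3/2 + 1168.831ms (3/2)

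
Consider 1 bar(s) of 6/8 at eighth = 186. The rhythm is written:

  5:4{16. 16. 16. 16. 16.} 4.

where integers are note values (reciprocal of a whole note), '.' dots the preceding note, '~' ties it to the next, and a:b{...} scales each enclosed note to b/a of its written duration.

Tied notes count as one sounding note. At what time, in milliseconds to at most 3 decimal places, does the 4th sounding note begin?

note 4 onset = 9/5b = 580.645ms

1. 0.0ms @ 0 + 193.548ms (3/5)
2. 193.548ms @ 3/5 + 193.548ms (3/5)
3. 387.097ms @ 6/5 + 193.548ms (3/5)
4. 580.645ms @ 9/5 + 193.548ms (3/5)
5. 774.194ms @ 12/5 + 193.548ms (3/5)
6. 967.742ms @ 3 + 967.742ms (3)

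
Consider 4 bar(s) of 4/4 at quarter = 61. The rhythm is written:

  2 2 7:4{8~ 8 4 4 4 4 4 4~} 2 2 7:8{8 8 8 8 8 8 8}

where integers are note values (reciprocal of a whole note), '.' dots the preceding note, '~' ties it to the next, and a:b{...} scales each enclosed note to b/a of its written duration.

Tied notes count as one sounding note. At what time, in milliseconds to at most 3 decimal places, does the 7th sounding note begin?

note 7 onset = 44/7b = 6182.67ms

1. 0.0ms @ 0 + 1967.213ms (2)
2. 1967.213ms @ 2 + 1967.213ms (2)
3. 3934.426ms @ 4 + 562.061ms (4/7)
4. 4496.487ms @ 32/7 + 562.061ms (4/7)
5. 5058.548ms @ 36/7 + 562.061ms (4/7)
6. 5620.609ms @ 40/7 + 562.061ms (4/7)
7. 6182.67ms @ 44/7 + 562.061ms (4/7)
8. 6744.731ms @ 48/7 + 562.061ms (4/7)
9. 7306.792ms @ 52/7 + 2529.274ms (18/7)
10. 9836.066ms @ 10 + 1967.213ms (2)
11. 11803.279ms @ 12 + 562.061ms (4/7)
12. 12365.34ms @ 88/7 + 562.061ms (4/7)
13. 12927.4ms @ 92/7 + 562.061ms (4/7)
14. 13489.461ms @ 96/7 + 562.061ms (4/7)
15. 14051.522ms @ 100/7 + 562.061ms (4/7)
16. 14613.583ms @ 104/7 + 562.061ms (4/7)
17. 15175.644ms @ 108/7 + 562.061ms (4/7)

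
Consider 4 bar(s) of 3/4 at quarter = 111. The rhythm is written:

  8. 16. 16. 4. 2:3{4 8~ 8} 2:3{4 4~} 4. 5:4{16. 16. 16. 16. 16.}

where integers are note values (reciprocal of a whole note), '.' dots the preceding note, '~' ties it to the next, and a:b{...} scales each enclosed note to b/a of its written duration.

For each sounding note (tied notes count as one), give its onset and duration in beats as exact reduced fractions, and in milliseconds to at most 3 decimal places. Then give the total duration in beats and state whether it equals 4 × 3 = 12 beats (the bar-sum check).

1) 0.0ms=0b +405.405ms=3/4b
2) 405.405ms=3/4b +202.703ms=3/8b
3) 608.108ms=9/8b +202.703ms=3/8b
4) 810.811ms=3/2b +810.811ms=3/2b
5) 1621.622ms=3b +810.811ms=3/2b
6) 2432.432ms=9/2b +810.811ms=3/2b
7) 3243.243ms=6b +810.811ms=3/2b
8) 4054.054ms=15/2b +1621.622ms=3b
9) 5675.676ms=21/2b +162.162ms=3/10b
10) 5837.838ms=54/5b +162.162ms=3/10b
11) 6000.0ms=111/10b +162.162ms=3/10b
12) 6162.162ms=57/5b +162.162ms=3/10b
13) 6324.324ms=117/10b +162.162ms=3/10b
Σ=12b of 12 (111bpm 3/4) — PASS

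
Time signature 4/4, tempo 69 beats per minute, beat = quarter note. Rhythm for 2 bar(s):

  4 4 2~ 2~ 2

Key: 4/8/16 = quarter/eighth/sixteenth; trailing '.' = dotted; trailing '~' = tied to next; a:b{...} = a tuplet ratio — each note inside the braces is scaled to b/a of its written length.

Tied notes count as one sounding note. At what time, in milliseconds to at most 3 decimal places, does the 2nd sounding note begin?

1. 0.0ms @ 0 + 869.565ms (1)
2. 869.565ms @ 1 + 869.565ms (1)
3. 1739.13ms @ 2 + 5217.391ms (6)

note 2 onset = 1b = 869.565ms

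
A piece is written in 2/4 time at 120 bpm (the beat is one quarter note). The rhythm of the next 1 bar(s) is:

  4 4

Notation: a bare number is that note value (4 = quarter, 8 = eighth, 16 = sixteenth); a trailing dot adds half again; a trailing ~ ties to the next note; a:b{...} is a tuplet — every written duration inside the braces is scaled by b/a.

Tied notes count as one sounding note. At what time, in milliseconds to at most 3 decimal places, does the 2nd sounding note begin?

note 2 onset = 1b = 500.0ms

1. 0.0ms @ 0 + 500.0ms (1)
2. 500.0ms @ 1 + 500.0ms (1)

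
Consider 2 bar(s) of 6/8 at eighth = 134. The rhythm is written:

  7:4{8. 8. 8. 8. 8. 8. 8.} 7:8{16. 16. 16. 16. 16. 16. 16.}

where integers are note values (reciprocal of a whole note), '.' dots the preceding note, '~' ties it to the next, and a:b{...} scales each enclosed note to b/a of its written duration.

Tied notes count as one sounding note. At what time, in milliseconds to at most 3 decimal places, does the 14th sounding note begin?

1. 0.0ms @ 0 + 383.795ms (6/7)
2. 383.795ms @ 6/7 + 383.795ms (6/7)
3. 767.591ms @ 12/7 + 383.795ms (6/7)
4. 1151.386ms @ 18/7 + 383.795ms (6/7)
5. 1535.181ms @ 24/7 + 383.795ms (6/7)
6. 1918.977ms @ 30/7 + 383.795ms (6/7)
7. 2302.772ms @ 36/7 + 383.795ms (6/7)
8. 2686.567ms @ 6 + 383.795ms (6/7)
9. 3070.362ms @ 48/7 + 383.795ms (6/7)
10. 3454.158ms @ 54/7 + 383.795ms (6/7)
11. 3837.953ms @ 60/7 + 383.795ms (6/7)
12. 4221.748ms @ 66/7 + 383.795ms (6/7)
13. 4605.544ms @ 72/7 + 383.795ms (6/7)
14. 4989.339ms @ 78/7 + 383.795ms (6/7)

note 14 onset = 78/7b = 4989.339ms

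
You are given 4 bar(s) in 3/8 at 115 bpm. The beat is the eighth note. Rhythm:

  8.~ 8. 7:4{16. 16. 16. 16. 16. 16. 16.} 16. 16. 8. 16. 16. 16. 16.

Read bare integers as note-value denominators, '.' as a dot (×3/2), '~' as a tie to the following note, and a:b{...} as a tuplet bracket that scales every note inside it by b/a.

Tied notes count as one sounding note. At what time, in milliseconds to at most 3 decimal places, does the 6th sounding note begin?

note 6 onset = 33/7b = 2459.627ms

1. 0.0ms @ 0 + 1565.217ms (3)
2. 1565.217ms @ 3 + 223.602ms (3/7)
3. 1788.82ms @ 24/7 + 223.602ms (3/7)
4. 2012.422ms @ 27/7 + 223.602ms (3/7)
5. 2236.025ms @ 30/7 + 223.602ms (3/7)
6. 2459.627ms @ 33/7 + 223.602ms (3/7)
7. 2683.23ms @ 36/7 + 223.602ms (3/7)
8. 2906.832ms @ 39/7 + 223.602ms (3/7)
9. 3130.435ms @ 6 + 391.304ms (3/4)
10. 3521.739ms @ 27/4 + 391.304ms (3/4)
11. 3913.043ms @ 15/2 + 782.609ms (3/2)
12. 4695.652ms @ 9 + 391.304ms (3/4)
13. 5086.957ms @ 39/4 + 391.304ms (3/4)
14. 5478.261ms @ 21/2 + 391.304ms (3/4)
15. 5869.565ms @ 45/4 + 391.304ms (3/4)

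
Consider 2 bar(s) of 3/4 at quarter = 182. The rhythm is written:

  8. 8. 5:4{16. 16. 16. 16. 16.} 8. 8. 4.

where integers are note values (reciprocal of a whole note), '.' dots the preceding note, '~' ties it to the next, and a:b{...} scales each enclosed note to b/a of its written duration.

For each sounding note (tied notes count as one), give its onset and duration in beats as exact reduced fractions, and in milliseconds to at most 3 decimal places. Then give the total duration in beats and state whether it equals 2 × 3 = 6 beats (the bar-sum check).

1) 0.0ms=0b +247.253ms=3/4b
2) 247.253ms=3/4b +247.253ms=3/4b
3) 494.505ms=3/2b +98.901ms=3/10b
4) 593.407ms=9/5b +98.901ms=3/10b
5) 692.308ms=21/10b +98.901ms=3/10b
6) 791.209ms=12/5b +98.901ms=3/10b
7) 890.11ms=27/10b +98.901ms=3/10b
8) 989.011ms=3b +247.253ms=3/4b
9) 1236.264ms=15/4b +247.253ms=3/4b
10) 1483.516ms=9/2b +494.505ms=3/2b
Σ=6b of 6 (182bpm 3/4) — PASS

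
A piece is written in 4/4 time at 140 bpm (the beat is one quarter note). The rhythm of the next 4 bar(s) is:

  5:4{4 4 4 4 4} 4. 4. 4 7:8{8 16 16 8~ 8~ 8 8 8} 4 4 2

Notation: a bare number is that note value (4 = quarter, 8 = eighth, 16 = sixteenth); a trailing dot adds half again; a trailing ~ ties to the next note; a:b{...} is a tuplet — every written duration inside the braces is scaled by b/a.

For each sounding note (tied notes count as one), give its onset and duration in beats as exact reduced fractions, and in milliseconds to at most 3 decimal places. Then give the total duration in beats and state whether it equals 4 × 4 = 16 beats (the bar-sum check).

1) 0.0ms=0b +342.857ms=4/5b
2) 342.857ms=4/5b +342.857ms=4/5b
3) 685.714ms=8/5b +342.857ms=4/5b
4) 1028.571ms=12/5b +342.857ms=4/5b
5) 1371.429ms=16/5b +342.857ms=4/5b
6) 1714.286ms=4b +642.857ms=3/2b
7) 2357.143ms=11/2b +642.857ms=3/2b
8) 3000.0ms=7b +428.571ms=1b
9) 3428.571ms=8b +244.898ms=4/7b
10) 3673.469ms=60/7b +122.449ms=2/7b
11) 3795.918ms=62/7b +122.449ms=2/7b
12) 3918.367ms=64/7b +734.694ms=12/7b
13) 4653.061ms=76/7b +244.898ms=4/7b
14) 4897.959ms=80/7b +244.898ms=4/7b
15) 5142.857ms=12b +428.571ms=1b
16) 5571.429ms=13b +428.571ms=1b
17) 6000.0ms=14b +857.143ms=2b
Σ=16b of 16 (140bpm 4/4) — PASS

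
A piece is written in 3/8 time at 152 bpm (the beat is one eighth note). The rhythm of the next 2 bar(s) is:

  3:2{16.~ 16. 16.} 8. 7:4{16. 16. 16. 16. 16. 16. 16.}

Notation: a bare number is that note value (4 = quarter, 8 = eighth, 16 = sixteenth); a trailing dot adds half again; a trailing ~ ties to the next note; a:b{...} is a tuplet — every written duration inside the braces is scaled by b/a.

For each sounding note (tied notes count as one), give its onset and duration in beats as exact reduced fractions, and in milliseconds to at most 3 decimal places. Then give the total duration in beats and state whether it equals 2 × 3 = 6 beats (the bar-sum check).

1) 0.0ms=0b +394.737ms=1b
2) 394.737ms=1b +197.368ms=1/2b
3) 592.105ms=3/2b +592.105ms=3/2b
4) 1184.211ms=3b +169.173ms=3/7b
5) 1353.383ms=24/7b +169.173ms=3/7b
6) 1522.556ms=27/7b +169.173ms=3/7b
7) 1691.729ms=30/7b +169.173ms=3/7b
8) 1860.902ms=33/7b +169.173ms=3/7b
9) 2030.075ms=36/7b +169.173ms=3/7b
10) 2199.248ms=39/7b +169.173ms=3/7b
Σ=6b of 6 (152bpm 3/8) — PASS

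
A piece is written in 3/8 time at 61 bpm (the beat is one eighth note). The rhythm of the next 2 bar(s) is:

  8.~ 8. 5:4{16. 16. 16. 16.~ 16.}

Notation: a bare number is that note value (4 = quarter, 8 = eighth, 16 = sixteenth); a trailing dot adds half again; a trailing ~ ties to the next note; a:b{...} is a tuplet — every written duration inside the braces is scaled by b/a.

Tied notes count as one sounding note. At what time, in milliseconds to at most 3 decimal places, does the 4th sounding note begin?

1. 0.0ms @ 0 + 2950.82ms (3)
2. 2950.82ms @ 3 + 590.164ms (3/5)
3. 3540.984ms @ 18/5 + 590.164ms (3/5)
4. 4131.148ms @ 21/5 + 590.164ms (3/5)
5. 4721.311ms @ 24/5 + 1180.328ms (6/5)

note 4 onset = 21/5b = 4131.148ms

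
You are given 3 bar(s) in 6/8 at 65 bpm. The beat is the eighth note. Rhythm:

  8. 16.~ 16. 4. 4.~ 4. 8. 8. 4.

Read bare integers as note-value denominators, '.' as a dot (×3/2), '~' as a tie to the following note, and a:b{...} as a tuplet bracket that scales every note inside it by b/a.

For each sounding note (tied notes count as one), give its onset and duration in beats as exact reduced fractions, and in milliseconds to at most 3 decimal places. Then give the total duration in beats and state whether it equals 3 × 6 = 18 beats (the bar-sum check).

1) 0.0ms=0b +1384.615ms=3/2b
2) 1384.615ms=3/2b +1384.615ms=3/2b
3) 2769.231ms=3b +2769.231ms=3b
4) 5538.462ms=6b +5538.462ms=6b
5) 11076.923ms=12b +1384.615ms=3/2b
6) 12461.538ms=27/2b +1384.615ms=3/2b
7) 13846.154ms=15b +2769.231ms=3b
Σ=18b of 18 (65bpm 6/8) — PASS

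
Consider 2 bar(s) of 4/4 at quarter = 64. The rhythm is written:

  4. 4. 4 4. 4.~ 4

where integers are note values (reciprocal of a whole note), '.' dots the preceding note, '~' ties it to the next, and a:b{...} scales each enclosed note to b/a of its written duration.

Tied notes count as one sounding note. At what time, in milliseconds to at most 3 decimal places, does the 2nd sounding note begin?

note 2 onset = 3/2b = 1406.25ms

1. 0.0ms @ 0 + 1406.25ms (3/2)
2. 1406.25ms @ 3/2 + 1406.25ms (3/2)
3. 2812.5ms @ 3 + 937.5ms (1)
4. 3750.0ms @ 4 + 1406.25ms (3/2)
5. 5156.25ms @ 11/2 + 2343.75ms (5/2)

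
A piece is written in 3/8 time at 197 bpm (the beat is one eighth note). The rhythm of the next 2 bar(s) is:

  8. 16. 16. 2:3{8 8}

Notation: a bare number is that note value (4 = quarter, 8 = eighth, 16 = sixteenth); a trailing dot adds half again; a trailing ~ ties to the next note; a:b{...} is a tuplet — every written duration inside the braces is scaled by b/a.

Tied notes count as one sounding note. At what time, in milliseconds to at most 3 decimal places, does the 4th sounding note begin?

note 4 onset = 3b = 913.706ms

1. 0.0ms @ 0 + 456.853ms (3/2)
2. 456.853ms @ 3/2 + 228.426ms (3/4)
3. 685.279ms @ 9/4 + 228.426ms (3/4)
4. 913.706ms @ 3 + 456.853ms (3/2)
5. 1370.558ms @ 9/2 + 456.853ms (3/2)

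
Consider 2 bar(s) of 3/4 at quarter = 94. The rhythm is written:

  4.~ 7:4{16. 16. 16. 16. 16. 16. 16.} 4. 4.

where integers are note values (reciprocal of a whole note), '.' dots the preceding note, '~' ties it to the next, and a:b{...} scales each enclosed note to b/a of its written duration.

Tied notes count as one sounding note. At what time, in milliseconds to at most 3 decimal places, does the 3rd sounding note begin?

1. 0.0ms @ 0 + 1094.225ms (12/7)
2. 1094.225ms @ 12/7 + 136.778ms (3/14)
3. 1231.003ms @ 27/14 + 136.778ms (3/14)
4. 1367.781ms @ 15/7 + 136.778ms (3/14)
5. 1504.559ms @ 33/14 + 136.778ms (3/14)
6. 1641.337ms @ 18/7 + 136.778ms (3/14)
7. 1778.116ms @ 39/14 + 136.778ms (3/14)
8. 1914.894ms @ 3 + 957.447ms (3/2)
9. 2872.34ms @ 9/2 + 957.447ms (3/2)

note 3 onset = 27/14b = 1231.003ms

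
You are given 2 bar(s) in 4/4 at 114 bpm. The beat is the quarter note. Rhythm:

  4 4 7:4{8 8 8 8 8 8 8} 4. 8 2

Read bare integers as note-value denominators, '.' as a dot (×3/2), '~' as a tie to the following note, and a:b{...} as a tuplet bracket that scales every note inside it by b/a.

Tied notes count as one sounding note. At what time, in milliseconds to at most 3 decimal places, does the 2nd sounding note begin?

1. 0.0ms @ 0 + 526.316ms (1)
2. 526.316ms @ 1 + 526.316ms (1)
3. 1052.632ms @ 2 + 150.376ms (2/7)
4. 1203.008ms @ 16/7 + 150.376ms (2/7)
5. 1353.383ms @ 18/7 + 150.376ms (2/7)
6. 1503.759ms @ 20/7 + 150.376ms (2/7)
7. 1654.135ms @ 22/7 + 150.376ms (2/7)
8. 1804.511ms @ 24/7 + 150.376ms (2/7)
9. 1954.887ms @ 26/7 + 150.376ms (2/7)
10. 2105.263ms @ 4 + 789.474ms (3/2)
11. 2894.737ms @ 11/2 + 263.158ms (1/2)
12. 3157.895ms @ 6 + 1052.632ms (2)

note 2 onset = 1b = 526.316ms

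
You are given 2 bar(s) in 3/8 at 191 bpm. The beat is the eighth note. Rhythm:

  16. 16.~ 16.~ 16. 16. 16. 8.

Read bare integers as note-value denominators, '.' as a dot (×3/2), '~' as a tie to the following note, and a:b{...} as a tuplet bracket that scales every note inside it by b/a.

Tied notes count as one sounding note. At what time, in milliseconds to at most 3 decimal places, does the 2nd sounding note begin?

note 2 onset = 3/4b = 235.602ms

1. 0.0ms @ 0 + 235.602ms (3/4)
2. 235.602ms @ 3/4 + 706.806ms (9/4)
3. 942.408ms @ 3 + 235.602ms (3/4)
4. 1178.01ms @ 15/4 + 235.602ms (3/4)
5. 1413.613ms @ 9/2 + 471.204ms (3/2)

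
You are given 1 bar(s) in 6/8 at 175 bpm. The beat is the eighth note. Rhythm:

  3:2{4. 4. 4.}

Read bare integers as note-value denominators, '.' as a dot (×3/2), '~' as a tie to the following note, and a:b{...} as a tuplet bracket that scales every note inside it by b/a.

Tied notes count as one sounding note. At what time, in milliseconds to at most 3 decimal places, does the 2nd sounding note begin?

note 2 onset = 2b = 685.714ms

1. 0.0ms @ 0 + 685.714ms (2)
2. 685.714ms @ 2 + 685.714ms (2)
3. 1371.429ms @ 4 + 685.714ms (2)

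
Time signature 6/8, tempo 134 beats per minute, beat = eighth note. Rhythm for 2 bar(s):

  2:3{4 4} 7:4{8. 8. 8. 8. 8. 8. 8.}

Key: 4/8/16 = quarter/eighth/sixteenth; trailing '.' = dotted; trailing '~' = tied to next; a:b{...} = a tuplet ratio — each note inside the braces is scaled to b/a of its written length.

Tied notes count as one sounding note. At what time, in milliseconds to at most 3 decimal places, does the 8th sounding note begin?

1. 0.0ms @ 0 + 1343.284ms (3)
2. 1343.284ms @ 3 + 1343.284ms (3)
3. 2686.567ms @ 6 + 383.795ms (6/7)
4. 3070.362ms @ 48/7 + 383.795ms (6/7)
5. 3454.158ms @ 54/7 + 383.795ms (6/7)
6. 3837.953ms @ 60/7 + 383.795ms (6/7)
7. 4221.748ms @ 66/7 + 383.795ms (6/7)
8. 4605.544ms @ 72/7 + 383.795ms (6/7)
9. 4989.339ms @ 78/7 + 383.795ms (6/7)

note 8 onset = 72/7b = 4605.544ms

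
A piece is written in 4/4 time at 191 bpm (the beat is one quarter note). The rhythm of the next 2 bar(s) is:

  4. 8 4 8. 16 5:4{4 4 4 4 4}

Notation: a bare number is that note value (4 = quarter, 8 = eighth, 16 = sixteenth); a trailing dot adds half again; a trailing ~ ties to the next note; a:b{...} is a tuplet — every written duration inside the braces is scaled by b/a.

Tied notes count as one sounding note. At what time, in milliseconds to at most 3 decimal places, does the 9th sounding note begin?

note 9 onset = 32/5b = 2010.471ms

1. 0.0ms @ 0 + 471.204ms (3/2)
2. 471.204ms @ 3/2 + 157.068ms (1/2)
3. 628.272ms @ 2 + 314.136ms (1)
4. 942.408ms @ 3 + 235.602ms (3/4)
5. 1178.01ms @ 15/4 + 78.534ms (1/4)
6. 1256.545ms @ 4 + 251.309ms (4/5)
7. 1507.853ms @ 24/5 + 251.309ms (4/5)
8. 1759.162ms @ 28/5 + 251.309ms (4/5)
9. 2010.471ms @ 32/5 + 251.309ms (4/5)
10. 2261.78ms @ 36/5 + 251.309ms (4/5)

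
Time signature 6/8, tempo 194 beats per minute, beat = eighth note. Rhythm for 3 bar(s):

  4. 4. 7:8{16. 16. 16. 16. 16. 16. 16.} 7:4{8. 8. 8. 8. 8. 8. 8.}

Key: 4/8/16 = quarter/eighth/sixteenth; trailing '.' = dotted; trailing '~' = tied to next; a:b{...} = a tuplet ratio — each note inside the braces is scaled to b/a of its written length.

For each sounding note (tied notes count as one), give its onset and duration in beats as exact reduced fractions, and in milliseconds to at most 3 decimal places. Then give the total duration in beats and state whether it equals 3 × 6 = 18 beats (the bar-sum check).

1) 0.0ms=0b +927.835ms=3b
2) 927.835ms=3b +927.835ms=3b
3) 1855.67ms=6b +265.096ms=6/7b
4) 2120.766ms=48/7b +265.096ms=6/7b
5) 2385.862ms=54/7b +265.096ms=6/7b
6) 2650.957ms=60/7b +265.096ms=6/7b
7) 2916.053ms=66/7b +265.096ms=6/7b
8) 3181.149ms=72/7b +265.096ms=6/7b
9) 3446.244ms=78/7b +265.096ms=6/7b
10) 3711.34ms=12b +265.096ms=6/7b
11) 3976.436ms=90/7b +265.096ms=6/7b
12) 4241.532ms=96/7b +265.096ms=6/7b
13) 4506.627ms=102/7b +265.096ms=6/7b
14) 4771.723ms=108/7b +265.096ms=6/7b
15) 5036.819ms=114/7b +265.096ms=6/7b
16) 5301.915ms=120/7b +265.096ms=6/7b
Σ=18b of 18 (194bpm 6/8) — PASS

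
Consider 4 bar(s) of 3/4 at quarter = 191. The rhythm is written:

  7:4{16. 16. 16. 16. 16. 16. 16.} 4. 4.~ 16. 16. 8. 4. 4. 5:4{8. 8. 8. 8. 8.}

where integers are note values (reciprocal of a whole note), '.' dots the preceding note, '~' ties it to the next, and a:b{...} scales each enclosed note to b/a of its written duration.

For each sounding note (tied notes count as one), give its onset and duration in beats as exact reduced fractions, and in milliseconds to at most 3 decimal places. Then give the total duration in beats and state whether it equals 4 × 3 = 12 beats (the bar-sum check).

1) 0.0ms=0b +67.315ms=3/14b
2) 67.315ms=3/14b +67.315ms=3/14b
3) 134.63ms=3/7b +67.315ms=3/14b
4) 201.945ms=9/14b +67.315ms=3/14b
5) 269.26ms=6/7b +67.315ms=3/14b
6) 336.574ms=15/14b +67.315ms=3/14b
7) 403.889ms=9/7b +67.315ms=3/14b
8) 471.204ms=3/2b +471.204ms=3/2b
9) 942.408ms=3b +589.005ms=15/8b
10) 1531.414ms=39/8b +117.801ms=3/8b
11) 1649.215ms=21/4b +235.602ms=3/4b
12) 1884.817ms=6b +471.204ms=3/2b
13) 2356.021ms=15/2b +471.204ms=3/2b
14) 2827.225ms=9b +188.482ms=3/5b
15) 3015.707ms=48/5b +188.482ms=3/5b
16) 3204.188ms=51/5b +188.482ms=3/5b
17) 3392.67ms=54/5b +188.482ms=3/5b
18) 3581.152ms=57/5b +188.482ms=3/5b
Σ=12b of 12 (191bpm 3/4) — PASS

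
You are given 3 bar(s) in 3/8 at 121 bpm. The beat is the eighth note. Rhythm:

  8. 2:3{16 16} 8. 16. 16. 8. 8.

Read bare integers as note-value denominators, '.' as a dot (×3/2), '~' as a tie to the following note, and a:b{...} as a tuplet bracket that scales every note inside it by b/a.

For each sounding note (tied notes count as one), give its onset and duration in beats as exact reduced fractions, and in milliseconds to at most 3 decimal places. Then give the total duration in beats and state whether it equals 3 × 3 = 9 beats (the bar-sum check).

1) 0.0ms=0b +743.802ms=3/2b
2) 743.802ms=3/2b +371.901ms=3/4b
3) 1115.702ms=9/4b +371.901ms=3/4b
4) 1487.603ms=3b +743.802ms=3/2b
5) 2231.405ms=9/2b +371.901ms=3/4b
6) 2603.306ms=21/4b +371.901ms=3/4b
7) 2975.207ms=6b +743.802ms=3/2b
8) 3719.008ms=15/2b +743.802ms=3/2b
Σ=9b of 9 (121bpm 3/8) — PASS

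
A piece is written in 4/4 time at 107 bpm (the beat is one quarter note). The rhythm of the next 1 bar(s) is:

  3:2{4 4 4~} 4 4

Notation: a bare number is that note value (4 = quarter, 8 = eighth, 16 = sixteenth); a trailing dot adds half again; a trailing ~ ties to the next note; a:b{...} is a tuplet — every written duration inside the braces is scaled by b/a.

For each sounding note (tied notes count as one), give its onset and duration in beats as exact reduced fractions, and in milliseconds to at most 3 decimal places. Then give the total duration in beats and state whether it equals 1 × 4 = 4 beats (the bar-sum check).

1) 0.0ms=0b +373.832ms=2/3b
2) 373.832ms=2/3b +373.832ms=2/3b
3) 747.664ms=4/3b +934.579ms=5/3b
4) 1682.243ms=3b +560.748ms=1b
Σ=4b of 4 (107bpm 4/4) — PASS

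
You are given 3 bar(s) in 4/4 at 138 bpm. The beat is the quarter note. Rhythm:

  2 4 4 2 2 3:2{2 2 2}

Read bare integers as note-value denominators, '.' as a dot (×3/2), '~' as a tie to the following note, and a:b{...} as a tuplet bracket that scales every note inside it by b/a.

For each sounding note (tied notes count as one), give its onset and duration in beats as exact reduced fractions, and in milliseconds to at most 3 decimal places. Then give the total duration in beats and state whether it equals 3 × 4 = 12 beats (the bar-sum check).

1) 0.0ms=0b +869.565ms=2b
2) 869.565ms=2b +434.783ms=1b
3) 1304.348ms=3b +434.783ms=1b
4) 1739.13ms=4b +869.565ms=2b
5) 2608.696ms=6b +869.565ms=2b
6) 3478.261ms=8b +579.71ms=4/3b
7) 4057.971ms=28/3b +579.71ms=4/3b
8) 4637.681ms=32/3b +579.71ms=4/3b
Σ=12b of 12 (138bpm 4/4) — PASS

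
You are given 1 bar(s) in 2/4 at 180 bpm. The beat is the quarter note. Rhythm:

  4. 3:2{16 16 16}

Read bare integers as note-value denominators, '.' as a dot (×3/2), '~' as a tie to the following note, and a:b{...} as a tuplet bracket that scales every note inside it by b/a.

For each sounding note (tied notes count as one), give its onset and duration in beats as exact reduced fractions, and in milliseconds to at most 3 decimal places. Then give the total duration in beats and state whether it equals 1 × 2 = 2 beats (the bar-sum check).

1) 0.0ms=0b +500.0ms=3/2b
2) 500.0ms=3/2b +55.556ms=1/6b
3) 555.556ms=5/3b +55.556ms=1/6b
4) 611.111ms=11/6b +55.556ms=1/6b
Σ=2b of 2 (180bpm 2/4) — PASS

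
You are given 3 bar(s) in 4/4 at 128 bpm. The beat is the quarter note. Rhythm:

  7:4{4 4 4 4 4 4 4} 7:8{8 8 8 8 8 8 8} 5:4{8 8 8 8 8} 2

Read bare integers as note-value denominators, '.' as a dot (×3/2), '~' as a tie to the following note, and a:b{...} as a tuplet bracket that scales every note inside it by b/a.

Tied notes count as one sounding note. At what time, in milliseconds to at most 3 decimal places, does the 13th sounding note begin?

1. 0.0ms @ 0 + 267.857ms (4/7)
2. 267.857ms @ 4/7 + 267.857ms (4/7)
3. 535.714ms @ 8/7 + 267.857ms (4/7)
4. 803.571ms @ 12/7 + 267.857ms (4/7)
5. 1071.429ms @ 16/7 + 267.857ms (4/7)
6. 1339.286ms @ 20/7 + 267.857ms (4/7)
7. 1607.143ms @ 24/7 + 267.857ms (4/7)
8. 1875.0ms @ 4 + 267.857ms (4/7)
9. 2142.857ms @ 32/7 + 267.857ms (4/7)
10. 2410.714ms @ 36/7 + 267.857ms (4/7)
11. 2678.571ms @ 40/7 + 267.857ms (4/7)
12. 2946.429ms @ 44/7 + 267.857ms (4/7)
13. 3214.286ms @ 48/7 + 267.857ms (4/7)
14. 3482.143ms @ 52/7 + 267.857ms (4/7)
15. 3750.0ms @ 8 + 187.5ms (2/5)
16. 3937.5ms @ 42/5 + 187.5ms (2/5)
17. 4125.0ms @ 44/5 + 187.5ms (2/5)
18. 4312.5ms @ 46/5 + 187.5ms (2/5)
19. 4500.0ms @ 48/5 + 187.5ms (2/5)
20. 4687.5ms @ 10 + 937.5ms (2)

note 13 onset = 48/7b = 3214.286ms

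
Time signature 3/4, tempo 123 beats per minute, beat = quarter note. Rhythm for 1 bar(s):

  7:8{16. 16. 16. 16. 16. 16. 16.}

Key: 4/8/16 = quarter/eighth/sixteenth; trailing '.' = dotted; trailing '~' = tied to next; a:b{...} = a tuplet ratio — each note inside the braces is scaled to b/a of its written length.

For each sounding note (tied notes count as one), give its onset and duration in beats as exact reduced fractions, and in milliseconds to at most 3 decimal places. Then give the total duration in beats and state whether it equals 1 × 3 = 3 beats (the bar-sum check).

1) 0.0ms=0b +209.059ms=3/7b
2) 209.059ms=3/7b +209.059ms=3/7b
3) 418.118ms=6/7b +209.059ms=3/7b
4) 627.178ms=9/7b +209.059ms=3/7b
5) 836.237ms=12/7b +209.059ms=3/7b
6) 1045.296ms=15/7b +209.059ms=3/7b
7) 1254.355ms=18/7b +209.059ms=3/7b
Σ=3b of 3 (123bpm 3/4) — PASS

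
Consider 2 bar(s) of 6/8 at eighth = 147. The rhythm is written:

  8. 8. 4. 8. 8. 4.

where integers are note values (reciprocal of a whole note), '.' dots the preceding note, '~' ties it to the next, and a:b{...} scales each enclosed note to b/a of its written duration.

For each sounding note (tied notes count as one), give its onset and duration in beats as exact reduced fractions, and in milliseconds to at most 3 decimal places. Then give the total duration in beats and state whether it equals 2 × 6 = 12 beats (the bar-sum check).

1) 0.0ms=0b +612.245ms=3/2b
2) 612.245ms=3/2b +612.245ms=3/2b
3) 1224.49ms=3b +1224.49ms=3b
4) 2448.98ms=6b +612.245ms=3/2b
5) 3061.224ms=15/2b +612.245ms=3/2b
6) 3673.469ms=9b +1224.49ms=3b
Σ=12b of 12 (147bpm 6/8) — PASS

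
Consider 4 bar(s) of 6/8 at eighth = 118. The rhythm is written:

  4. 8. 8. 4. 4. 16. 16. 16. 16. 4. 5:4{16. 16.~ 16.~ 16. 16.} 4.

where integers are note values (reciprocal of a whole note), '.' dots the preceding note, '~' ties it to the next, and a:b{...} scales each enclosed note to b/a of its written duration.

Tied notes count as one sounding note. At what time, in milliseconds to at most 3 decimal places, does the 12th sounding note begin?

note 12 onset = 93/5b = 9457.627ms

1. 0.0ms @ 0 + 1525.424ms (3)
2. 1525.424ms @ 3 + 762.712ms (3/2)
3. 2288.136ms @ 9/2 + 762.712ms (3/2)
4. 3050.847ms @ 6 + 1525.424ms (3)
5. 4576.271ms @ 9 + 1525.424ms (3)
6. 6101.695ms @ 12 + 381.356ms (3/4)
7. 6483.051ms @ 51/4 + 381.356ms (3/4)
8. 6864.407ms @ 27/2 + 381.356ms (3/4)
9. 7245.763ms @ 57/4 + 381.356ms (3/4)
10. 7627.119ms @ 15 + 1525.424ms (3)
11. 9152.542ms @ 18 + 305.085ms (3/5)
12. 9457.627ms @ 93/5 + 915.254ms (9/5)
13. 10372.881ms @ 102/5 + 305.085ms (3/5)
14. 10677.966ms @ 21 + 1525.424ms (3)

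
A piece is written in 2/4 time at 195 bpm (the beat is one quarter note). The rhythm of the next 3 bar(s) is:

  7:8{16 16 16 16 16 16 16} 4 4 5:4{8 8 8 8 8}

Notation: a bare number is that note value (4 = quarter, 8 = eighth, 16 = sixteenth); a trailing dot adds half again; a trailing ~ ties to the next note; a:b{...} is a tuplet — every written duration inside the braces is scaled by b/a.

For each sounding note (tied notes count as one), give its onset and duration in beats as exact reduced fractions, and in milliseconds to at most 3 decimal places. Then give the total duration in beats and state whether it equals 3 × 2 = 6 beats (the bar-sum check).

1) 0.0ms=0b +87.912ms=2/7b
2) 87.912ms=2/7b +87.912ms=2/7b
3) 175.824ms=4/7b +87.912ms=2/7b
4) 263.736ms=6/7b +87.912ms=2/7b
5) 351.648ms=8/7b +87.912ms=2/7b
6) 439.56ms=10/7b +87.912ms=2/7b
7) 527.473ms=12/7b +87.912ms=2/7b
8) 615.385ms=2b +307.692ms=1b
9) 923.077ms=3b +307.692ms=1b
10) 1230.769ms=4b +123.077ms=2/5b
11) 1353.846ms=22/5b +123.077ms=2/5b
12) 1476.923ms=24/5b +123.077ms=2/5b
13) 1600.0ms=26/5b +123.077ms=2/5b
14) 1723.077ms=28/5b +123.077ms=2/5b
Σ=6b of 6 (195bpm 2/4) — PASS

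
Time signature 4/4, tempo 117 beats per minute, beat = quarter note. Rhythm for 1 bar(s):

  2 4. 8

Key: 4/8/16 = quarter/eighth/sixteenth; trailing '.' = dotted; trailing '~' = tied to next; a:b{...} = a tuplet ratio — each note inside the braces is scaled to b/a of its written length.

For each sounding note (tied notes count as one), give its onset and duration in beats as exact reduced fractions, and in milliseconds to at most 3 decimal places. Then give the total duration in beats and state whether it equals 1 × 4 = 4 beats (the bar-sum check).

1) 0.0ms=0b +1025.641ms=2b
2) 1025.641ms=2b +769.231ms=3/2b
3) 1794.872ms=7/2b +256.41ms=1/2b
Σ=4b of 4 (117bpm 4/4) — PASS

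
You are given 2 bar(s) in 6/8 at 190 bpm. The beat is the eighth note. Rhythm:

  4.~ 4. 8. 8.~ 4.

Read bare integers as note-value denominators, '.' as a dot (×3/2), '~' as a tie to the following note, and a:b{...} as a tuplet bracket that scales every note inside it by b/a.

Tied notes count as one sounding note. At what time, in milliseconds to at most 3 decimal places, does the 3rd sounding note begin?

1. 0.0ms @ 0 + 1894.737ms (6)
2. 1894.737ms @ 6 + 473.684ms (3/2)
3. 2368.421ms @ 15/2 + 1421.053ms (9/2)

note 3 onset = 15/2b = 2368.421ms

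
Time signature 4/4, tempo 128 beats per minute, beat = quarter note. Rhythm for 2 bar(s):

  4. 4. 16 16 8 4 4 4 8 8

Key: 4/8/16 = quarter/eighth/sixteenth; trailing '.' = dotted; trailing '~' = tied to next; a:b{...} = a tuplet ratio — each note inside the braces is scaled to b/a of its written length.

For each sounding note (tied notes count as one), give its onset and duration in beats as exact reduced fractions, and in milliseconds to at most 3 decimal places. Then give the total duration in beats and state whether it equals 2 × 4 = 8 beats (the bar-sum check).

1) 0.0ms=0b +703.125ms=3/2b
2) 703.125ms=3/2b +703.125ms=3/2b
3) 1406.25ms=3b +117.188ms=1/4b
4) 1523.438ms=13/4b +117.188ms=1/4b
5) 1640.625ms=7/2b +234.375ms=1/2b
6) 1875.0ms=4b +468.75ms=1b
7) 2343.75ms=5b +468.75ms=1b
8) 2812.5ms=6b +468.75ms=1b
9) 3281.25ms=7b +234.375ms=1/2b
10) 3515.625ms=15/2b +234.375ms=1/2b
Σ=8b of 8 (128bpm 4/4) — PASS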